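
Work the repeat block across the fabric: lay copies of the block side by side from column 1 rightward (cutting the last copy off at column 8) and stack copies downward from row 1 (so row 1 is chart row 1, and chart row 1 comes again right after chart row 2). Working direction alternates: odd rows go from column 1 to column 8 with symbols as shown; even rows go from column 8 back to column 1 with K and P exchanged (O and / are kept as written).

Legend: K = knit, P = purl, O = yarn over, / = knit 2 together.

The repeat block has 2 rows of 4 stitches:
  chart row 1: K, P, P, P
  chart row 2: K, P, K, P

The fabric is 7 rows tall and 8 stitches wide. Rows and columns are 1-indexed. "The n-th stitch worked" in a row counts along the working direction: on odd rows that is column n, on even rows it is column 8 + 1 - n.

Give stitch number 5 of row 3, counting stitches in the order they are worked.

Row 3: (3-1) mod 2 = 0, so use chart row 1. Odd row -> RS.
Chart row 1 tiled across columns 1-8: K P P P K P P P
RS row: no reversal, no swap; stitch n worked = column n.
Stitch 5 in working order -> K

Result:
K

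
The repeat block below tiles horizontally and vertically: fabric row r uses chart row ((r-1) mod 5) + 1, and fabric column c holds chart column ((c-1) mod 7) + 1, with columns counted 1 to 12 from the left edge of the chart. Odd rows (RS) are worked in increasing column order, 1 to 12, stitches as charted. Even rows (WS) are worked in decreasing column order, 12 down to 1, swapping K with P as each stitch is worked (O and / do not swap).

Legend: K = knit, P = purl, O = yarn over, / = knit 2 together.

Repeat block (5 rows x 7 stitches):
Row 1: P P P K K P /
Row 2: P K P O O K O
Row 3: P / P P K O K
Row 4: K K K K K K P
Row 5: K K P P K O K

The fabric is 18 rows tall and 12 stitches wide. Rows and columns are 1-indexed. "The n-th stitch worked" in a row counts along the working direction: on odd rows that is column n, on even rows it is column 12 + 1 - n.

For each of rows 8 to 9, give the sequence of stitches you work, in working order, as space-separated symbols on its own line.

Row 8: chart row 3, WS - tiled (columns 1-12): P / P P K O K P / P P K; work from column 12 back to 1 with K<->P swapped.
Row 9: chart row 4, RS - tile across columns 1-12 and work as-is.

Result:
P K K / K P O P K K / K
K K K K K K P K K K K K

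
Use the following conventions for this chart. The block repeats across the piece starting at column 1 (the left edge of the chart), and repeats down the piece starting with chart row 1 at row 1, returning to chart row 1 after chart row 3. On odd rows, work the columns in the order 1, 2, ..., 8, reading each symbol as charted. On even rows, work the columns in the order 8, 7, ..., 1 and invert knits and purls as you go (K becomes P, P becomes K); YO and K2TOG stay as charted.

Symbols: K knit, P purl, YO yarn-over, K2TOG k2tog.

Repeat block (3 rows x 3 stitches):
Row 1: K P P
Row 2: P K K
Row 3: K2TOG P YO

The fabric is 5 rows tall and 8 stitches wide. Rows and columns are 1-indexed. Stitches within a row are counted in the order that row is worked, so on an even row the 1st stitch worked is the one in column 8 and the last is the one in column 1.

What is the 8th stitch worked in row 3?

For row 3: chart row = ((3-1) mod 3) + 1 = 3; this is a RS (odd) row.
Chart row 3 tiled across columns 1-8: K2TOG P YO K2TOG P YO K2TOG P
RS: work column 1 to column 8, symbols as charted — the tiled row is the row as worked.
The 8th stitch worked is P.

== STITCH ==
P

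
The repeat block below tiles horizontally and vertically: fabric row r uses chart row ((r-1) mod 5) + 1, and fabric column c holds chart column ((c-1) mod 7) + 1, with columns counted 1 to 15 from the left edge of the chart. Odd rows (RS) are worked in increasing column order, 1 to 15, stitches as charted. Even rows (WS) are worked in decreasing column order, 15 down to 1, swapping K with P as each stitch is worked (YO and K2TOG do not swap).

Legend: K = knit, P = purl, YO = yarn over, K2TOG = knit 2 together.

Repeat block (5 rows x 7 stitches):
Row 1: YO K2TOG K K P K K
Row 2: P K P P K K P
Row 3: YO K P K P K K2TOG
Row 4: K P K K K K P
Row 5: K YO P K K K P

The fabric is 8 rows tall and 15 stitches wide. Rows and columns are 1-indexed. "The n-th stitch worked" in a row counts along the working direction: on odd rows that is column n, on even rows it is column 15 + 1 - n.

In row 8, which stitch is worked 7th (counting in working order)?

Row 8 uses chart row ((8-1) mod 5)+1 = 3. Row 8 is even, so WS.
Chart row 3 tiled across columns 1-15: YO K P K P K K2TOG YO K P K P K K2TOG YO
Wrong side: read the tiled row from column 15 down to 1 and exchange K with P (leave YO, K2TOG).
Row 8 as worked: YO K2TOG P K P K P YO K2TOG P K P K P YO
Stitch 7 in working order -> P

Stitch:
P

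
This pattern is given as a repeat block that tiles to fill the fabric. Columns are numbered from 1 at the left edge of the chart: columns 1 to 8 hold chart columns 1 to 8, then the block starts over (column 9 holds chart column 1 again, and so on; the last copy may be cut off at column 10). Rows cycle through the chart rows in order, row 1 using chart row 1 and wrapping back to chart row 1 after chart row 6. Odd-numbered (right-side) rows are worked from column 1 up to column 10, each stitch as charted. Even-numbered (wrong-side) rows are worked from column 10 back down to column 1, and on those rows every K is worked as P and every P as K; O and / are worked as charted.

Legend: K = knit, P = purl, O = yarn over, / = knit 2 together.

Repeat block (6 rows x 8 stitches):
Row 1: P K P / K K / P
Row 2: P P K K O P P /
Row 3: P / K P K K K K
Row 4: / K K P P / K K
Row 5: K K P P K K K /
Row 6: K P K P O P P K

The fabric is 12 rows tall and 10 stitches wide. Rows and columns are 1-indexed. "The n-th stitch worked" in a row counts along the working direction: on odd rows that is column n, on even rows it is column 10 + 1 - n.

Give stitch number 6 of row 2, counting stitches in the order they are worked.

Stitch:
O

Derivation:
Row 2: (2-1) mod 6 = 1, so use chart row 2. Even row -> WS.
Chart row 2 tiled across columns 1-10: P P K K O P P / P P
WS: work from column 10 back to column 1 (reverse the tiled row), swapping K<->P (O and / unchanged).
Row 2 as worked: K K / K K O P P K K
Counting 6 along the worked row gives O.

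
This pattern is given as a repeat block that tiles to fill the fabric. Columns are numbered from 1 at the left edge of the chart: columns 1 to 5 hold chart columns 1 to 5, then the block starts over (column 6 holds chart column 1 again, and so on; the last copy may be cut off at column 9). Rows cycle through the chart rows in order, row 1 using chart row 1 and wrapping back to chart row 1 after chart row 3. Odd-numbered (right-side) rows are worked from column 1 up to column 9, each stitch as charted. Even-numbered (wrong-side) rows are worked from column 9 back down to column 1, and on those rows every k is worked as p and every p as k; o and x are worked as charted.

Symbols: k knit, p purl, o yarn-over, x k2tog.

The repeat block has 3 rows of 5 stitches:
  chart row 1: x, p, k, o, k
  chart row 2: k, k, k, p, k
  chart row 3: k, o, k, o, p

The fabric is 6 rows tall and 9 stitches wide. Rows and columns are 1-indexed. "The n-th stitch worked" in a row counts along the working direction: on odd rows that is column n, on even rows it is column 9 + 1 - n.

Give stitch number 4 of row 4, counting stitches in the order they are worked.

Result:
x

Derivation:
For row 4: chart row = ((4-1) mod 3) + 1 = 1; this is a WS (even) row.
Chart row 1 tiled across columns 1-9: x p k o k x p k o
WS row: flip the tiled sequence (start at column 9) and apply k<->p; o and x stay.
Row 4 as worked: o p k x p o p k x
The 4th stitch worked is x.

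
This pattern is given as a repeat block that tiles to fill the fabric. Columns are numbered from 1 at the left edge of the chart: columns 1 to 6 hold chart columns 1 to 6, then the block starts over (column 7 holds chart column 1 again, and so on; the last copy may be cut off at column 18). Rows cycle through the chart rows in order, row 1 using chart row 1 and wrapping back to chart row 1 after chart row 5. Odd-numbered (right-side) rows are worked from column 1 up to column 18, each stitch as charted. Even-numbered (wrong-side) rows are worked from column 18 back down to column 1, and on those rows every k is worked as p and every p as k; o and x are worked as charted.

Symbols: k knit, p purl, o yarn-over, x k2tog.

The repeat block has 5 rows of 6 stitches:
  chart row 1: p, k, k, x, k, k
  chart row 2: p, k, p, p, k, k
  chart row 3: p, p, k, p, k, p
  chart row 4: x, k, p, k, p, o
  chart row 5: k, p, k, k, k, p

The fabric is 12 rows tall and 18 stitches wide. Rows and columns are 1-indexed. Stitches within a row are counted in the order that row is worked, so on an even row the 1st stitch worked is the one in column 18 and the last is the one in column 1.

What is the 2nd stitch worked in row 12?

Stitch:
p

Derivation:
For row 12: chart row = ((12-1) mod 5) + 1 = 2; this is a WS (even) row.
Chart row 2 tiled across columns 1-18: p k p p k k p k p p k k p k p p k k
Wrong side: read the tiled row from column 18 down to 1 and exchange k with p (leave o, x).
Row 12 as worked: p p k k p k p p k k p k p p k k p k
The 2nd stitch worked is p.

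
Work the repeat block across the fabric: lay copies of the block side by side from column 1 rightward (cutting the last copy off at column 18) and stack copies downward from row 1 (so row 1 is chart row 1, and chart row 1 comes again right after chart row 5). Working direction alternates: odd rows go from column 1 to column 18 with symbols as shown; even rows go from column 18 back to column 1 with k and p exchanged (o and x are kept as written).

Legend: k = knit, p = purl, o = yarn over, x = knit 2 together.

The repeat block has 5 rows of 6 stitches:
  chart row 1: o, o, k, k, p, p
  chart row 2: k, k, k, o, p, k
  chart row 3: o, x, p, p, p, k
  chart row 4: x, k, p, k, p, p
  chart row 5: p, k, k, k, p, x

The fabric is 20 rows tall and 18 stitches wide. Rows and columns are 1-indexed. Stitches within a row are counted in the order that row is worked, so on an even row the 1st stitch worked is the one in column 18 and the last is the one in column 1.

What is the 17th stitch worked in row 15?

Row 15 uses chart row ((15-1) mod 5)+1 = 5. Row 15 is odd, so RS.
Chart row 5 tiled across columns 1-18: p k k k p x p k k k p x p k k k p x
RS row: no reversal, no swap; stitch n worked = column n.
The 17th stitch worked is p.

== STITCH ==
p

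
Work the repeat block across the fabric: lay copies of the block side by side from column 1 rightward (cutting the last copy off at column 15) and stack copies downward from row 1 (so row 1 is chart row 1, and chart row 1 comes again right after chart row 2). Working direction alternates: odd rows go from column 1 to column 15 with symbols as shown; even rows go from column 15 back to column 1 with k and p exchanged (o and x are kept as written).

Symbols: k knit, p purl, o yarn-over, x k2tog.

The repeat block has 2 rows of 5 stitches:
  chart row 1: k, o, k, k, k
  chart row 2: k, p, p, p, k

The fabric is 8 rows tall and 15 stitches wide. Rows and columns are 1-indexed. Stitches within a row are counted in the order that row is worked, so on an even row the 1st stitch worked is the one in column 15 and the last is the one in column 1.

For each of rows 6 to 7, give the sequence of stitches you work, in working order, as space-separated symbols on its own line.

Result:
p k k k p p k k k p p k k k p
k o k k k k o k k k k o k k k

Derivation:
Row 6: chart row 2, WS - tiled (columns 1-15): k p p p k k p p p k k p p p k; work from column 15 back to 1 with k<->p swapped.
Row 7: chart row 1, RS - tile across columns 1-15 and work as-is.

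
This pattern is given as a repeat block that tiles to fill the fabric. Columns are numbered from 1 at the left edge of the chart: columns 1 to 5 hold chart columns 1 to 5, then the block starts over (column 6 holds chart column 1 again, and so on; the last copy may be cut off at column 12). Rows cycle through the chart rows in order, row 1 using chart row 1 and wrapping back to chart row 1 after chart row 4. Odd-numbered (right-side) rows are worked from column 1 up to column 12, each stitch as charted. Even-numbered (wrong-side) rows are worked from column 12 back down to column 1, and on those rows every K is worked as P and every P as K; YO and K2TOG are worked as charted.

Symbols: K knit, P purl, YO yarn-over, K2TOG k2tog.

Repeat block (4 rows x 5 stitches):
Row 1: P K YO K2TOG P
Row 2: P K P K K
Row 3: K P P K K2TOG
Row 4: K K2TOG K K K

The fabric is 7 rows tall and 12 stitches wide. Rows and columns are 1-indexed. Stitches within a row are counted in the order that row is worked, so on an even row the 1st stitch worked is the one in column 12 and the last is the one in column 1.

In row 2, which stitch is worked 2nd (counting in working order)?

For row 2: chart row = ((2-1) mod 4) + 1 = 2; this is a WS (even) row.
Chart row 2 tiled across columns 1-12: P K P K K P K P K K P K
WS row: flip the tiled sequence (start at column 12) and apply K<->P; YO and K2TOG stay.
Row 2 as worked: P K P P K P K P P K P K
Stitch 2 in working order -> K

Result:
K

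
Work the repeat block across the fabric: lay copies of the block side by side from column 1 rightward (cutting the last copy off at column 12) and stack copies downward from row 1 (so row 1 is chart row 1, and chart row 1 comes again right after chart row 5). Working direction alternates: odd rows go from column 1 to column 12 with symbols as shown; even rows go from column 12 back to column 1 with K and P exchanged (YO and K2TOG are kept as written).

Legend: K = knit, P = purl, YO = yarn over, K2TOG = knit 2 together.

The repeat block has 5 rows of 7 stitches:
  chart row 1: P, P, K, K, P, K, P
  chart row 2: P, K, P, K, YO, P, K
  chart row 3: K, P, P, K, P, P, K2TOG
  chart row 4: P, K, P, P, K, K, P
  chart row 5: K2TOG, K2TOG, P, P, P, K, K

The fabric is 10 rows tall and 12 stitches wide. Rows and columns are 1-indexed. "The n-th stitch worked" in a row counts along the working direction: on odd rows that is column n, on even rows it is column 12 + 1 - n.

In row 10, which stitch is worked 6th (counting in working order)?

Row 10: (10-1) mod 5 = 4, so use chart row 5. Even row -> WS.
Chart row 5 tiled across columns 1-12: K2TOG K2TOG P P P K K K2TOG K2TOG P P P
WS row: flip the tiled sequence (start at column 12) and apply K<->P; YO and K2TOG stay.
Row 10 as worked: K K K K2TOG K2TOG P P K K K K2TOG K2TOG
Stitch 6 in working order -> P

Result:
P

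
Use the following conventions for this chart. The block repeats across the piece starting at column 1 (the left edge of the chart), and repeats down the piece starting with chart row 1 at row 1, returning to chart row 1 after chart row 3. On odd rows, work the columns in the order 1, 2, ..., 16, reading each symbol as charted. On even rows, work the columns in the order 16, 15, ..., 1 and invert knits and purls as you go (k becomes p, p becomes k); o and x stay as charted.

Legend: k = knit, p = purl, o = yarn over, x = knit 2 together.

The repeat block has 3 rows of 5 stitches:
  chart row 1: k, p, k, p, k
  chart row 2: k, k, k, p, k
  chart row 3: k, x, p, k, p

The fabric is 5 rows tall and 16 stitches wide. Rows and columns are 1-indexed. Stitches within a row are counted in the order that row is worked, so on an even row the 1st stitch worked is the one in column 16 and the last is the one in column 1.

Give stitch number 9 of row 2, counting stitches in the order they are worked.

== STITCH ==
p

Derivation:
Row 2: (2-1) mod 3 = 1, so use chart row 2. Even row -> WS.
Chart row 2 tiled across columns 1-16: k k k p k k k k p k k k k p k k
WS: work from column 16 back to column 1 (reverse the tiled row), swapping k<->p (o and x unchanged).
Row 2 as worked: p p k p p p p k p p p p k p p p
The 9th stitch worked is p.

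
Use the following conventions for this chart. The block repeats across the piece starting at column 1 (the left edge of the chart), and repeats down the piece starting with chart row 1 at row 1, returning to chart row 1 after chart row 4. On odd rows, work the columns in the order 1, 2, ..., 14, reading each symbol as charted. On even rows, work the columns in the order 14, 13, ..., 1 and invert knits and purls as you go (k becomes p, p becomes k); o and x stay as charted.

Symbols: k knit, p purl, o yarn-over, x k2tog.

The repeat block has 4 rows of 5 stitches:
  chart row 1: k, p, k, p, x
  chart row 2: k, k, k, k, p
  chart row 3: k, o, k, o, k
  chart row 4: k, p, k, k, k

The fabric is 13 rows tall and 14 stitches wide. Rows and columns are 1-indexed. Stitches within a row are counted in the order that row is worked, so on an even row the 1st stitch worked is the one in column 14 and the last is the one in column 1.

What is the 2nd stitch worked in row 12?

Result:
p

Derivation:
For row 12: chart row = ((12-1) mod 4) + 1 = 4; this is a WS (even) row.
Chart row 4 tiled across columns 1-14: k p k k k k p k k k k p k k
WS row: flip the tiled sequence (start at column 14) and apply k<->p; o and x stay.
Row 12 as worked: p p k p p p p k p p p p k p
Stitch 2 in working order -> p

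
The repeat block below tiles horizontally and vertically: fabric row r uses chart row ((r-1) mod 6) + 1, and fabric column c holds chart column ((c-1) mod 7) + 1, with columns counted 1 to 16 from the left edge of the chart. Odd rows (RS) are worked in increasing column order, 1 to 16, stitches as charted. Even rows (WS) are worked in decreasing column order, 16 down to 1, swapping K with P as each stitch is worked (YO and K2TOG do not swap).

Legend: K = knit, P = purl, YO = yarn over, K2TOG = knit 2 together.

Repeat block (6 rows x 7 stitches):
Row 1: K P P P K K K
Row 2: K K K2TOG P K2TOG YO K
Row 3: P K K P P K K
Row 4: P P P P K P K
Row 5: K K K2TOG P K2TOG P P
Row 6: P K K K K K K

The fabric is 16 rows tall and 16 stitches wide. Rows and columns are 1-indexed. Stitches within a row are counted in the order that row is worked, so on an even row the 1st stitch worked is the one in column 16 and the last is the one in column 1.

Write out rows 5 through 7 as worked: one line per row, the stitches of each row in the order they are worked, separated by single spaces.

Rows as worked:
K K K2TOG P K2TOG P P K K K2TOG P K2TOG P P K K
P K P P P P P P K P P P P P P K
K P P P K K K K P P P K K K K P

Derivation:
Row 5: chart row 5, RS - tile across columns 1-16 and work as-is.
Row 6: chart row 6, WS - tiled (columns 1-16): P K K K K K K P K K K K K K P K; work from column 16 back to 1 with K<->P swapped.
Row 7: chart row 1, RS - tile across columns 1-16 and work as-is.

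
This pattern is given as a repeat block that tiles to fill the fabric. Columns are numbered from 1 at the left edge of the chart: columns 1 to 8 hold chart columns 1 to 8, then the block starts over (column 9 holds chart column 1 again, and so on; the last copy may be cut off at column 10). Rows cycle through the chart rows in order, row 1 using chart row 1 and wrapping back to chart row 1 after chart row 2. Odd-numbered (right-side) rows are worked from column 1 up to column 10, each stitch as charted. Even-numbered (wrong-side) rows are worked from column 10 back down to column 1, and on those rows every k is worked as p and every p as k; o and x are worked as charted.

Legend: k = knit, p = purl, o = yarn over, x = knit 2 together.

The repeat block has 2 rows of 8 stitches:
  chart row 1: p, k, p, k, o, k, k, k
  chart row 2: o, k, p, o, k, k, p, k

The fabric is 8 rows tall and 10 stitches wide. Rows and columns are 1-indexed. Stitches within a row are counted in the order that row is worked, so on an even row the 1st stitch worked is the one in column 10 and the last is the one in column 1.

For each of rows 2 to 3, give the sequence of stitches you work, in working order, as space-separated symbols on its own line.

Row 2: chart row 2, WS - tiled (columns 1-10): o k p o k k p k o k; work from column 10 back to 1 with k<->p swapped.
Row 3: chart row 1, RS - tile across columns 1-10 and work as-is.

Result:
p o p k p p o k p o
p k p k o k k k p k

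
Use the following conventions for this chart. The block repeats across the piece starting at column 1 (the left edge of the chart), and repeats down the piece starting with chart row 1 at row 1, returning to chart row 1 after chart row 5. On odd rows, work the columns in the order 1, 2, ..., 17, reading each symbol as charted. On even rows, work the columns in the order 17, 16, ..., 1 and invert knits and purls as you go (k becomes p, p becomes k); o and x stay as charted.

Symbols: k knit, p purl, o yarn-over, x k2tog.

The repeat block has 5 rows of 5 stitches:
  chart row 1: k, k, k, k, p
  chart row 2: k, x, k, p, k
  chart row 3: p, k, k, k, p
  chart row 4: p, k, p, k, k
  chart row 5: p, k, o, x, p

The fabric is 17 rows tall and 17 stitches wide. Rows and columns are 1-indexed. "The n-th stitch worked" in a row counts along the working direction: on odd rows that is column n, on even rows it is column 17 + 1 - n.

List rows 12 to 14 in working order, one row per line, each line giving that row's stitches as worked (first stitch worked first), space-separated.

== ROWS AS WORKED ==
x p p k p x p p k p x p p k p x p
p k k k p p k k k p p k k k p p k
p k p p k p k p p k p k p p k p k

Derivation:
Row 12: chart row 2, WS - tiled (columns 1-17): k x k p k k x k p k k x k p k k x; work from column 17 back to 1 with k<->p swapped.
Row 13: chart row 3, RS - tile across columns 1-17 and work as-is.
Row 14: chart row 4, WS - tiled (columns 1-17): p k p k k p k p k k p k p k k p k; work from column 17 back to 1 with k<->p swapped.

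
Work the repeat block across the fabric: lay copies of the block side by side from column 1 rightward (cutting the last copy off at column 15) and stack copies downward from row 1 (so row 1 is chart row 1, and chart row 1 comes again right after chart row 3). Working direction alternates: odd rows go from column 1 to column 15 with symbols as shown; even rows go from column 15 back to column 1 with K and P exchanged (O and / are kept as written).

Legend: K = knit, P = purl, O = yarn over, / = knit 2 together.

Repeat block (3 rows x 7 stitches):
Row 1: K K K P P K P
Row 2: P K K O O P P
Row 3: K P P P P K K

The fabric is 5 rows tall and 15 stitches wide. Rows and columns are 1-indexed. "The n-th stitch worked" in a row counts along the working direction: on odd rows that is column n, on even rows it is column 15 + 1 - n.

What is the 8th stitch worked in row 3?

Row 3 uses chart row ((3-1) mod 3)+1 = 3. Row 3 is odd, so RS.
Chart row 3 tiled across columns 1-15: K P P P P K K K P P P P K K K
Right side: take the tiled row as-is (worked left to right from column 1).
Counting 8 along the worked row gives K.

Stitch:
K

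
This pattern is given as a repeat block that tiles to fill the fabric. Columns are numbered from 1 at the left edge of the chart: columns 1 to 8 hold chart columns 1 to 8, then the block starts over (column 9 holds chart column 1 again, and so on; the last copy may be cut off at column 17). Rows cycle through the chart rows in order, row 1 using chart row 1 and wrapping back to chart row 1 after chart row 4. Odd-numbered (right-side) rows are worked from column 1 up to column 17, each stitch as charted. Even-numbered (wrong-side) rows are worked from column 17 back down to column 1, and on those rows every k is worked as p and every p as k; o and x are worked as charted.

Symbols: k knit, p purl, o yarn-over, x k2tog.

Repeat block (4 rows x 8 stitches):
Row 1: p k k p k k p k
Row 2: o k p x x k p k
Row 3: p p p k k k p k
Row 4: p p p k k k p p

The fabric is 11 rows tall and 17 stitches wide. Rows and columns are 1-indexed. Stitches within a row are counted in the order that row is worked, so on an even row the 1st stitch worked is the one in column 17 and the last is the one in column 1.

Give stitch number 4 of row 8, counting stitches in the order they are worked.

Row 8: (8-1) mod 4 = 3, so use chart row 4. Even row -> WS.
Chart row 4 tiled across columns 1-17: p p p k k k p p p p p k k k p p p
WS: work from column 17 back to column 1 (reverse the tiled row), swapping k<->p (o and x unchanged).
Row 8 as worked: k k k p p p k k k k k p p p k k k
Counting 4 along the worked row gives p.

== STITCH ==
p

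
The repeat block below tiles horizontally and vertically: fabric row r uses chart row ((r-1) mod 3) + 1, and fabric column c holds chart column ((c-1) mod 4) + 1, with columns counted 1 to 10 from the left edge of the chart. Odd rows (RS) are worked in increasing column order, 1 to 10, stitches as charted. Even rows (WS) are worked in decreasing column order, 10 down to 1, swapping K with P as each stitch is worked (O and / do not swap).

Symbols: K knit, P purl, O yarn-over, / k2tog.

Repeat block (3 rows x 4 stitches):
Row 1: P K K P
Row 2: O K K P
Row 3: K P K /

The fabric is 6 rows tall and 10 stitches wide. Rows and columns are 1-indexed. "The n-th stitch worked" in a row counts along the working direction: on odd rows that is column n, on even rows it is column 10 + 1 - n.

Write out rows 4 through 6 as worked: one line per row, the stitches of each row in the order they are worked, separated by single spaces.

Row 4: chart row 1, WS - tiled (columns 1-10): P K K P P K K P P K; work from column 10 back to 1 with K<->P swapped.
Row 5: chart row 2, RS - tile across columns 1-10 and work as-is.
Row 6: chart row 3, WS - tiled (columns 1-10): K P K / K P K / K P; work from column 10 back to 1 with K<->P swapped.

Rows as worked:
P K K P P K K P P K
O K K P O K K P O K
K P / P K P / P K P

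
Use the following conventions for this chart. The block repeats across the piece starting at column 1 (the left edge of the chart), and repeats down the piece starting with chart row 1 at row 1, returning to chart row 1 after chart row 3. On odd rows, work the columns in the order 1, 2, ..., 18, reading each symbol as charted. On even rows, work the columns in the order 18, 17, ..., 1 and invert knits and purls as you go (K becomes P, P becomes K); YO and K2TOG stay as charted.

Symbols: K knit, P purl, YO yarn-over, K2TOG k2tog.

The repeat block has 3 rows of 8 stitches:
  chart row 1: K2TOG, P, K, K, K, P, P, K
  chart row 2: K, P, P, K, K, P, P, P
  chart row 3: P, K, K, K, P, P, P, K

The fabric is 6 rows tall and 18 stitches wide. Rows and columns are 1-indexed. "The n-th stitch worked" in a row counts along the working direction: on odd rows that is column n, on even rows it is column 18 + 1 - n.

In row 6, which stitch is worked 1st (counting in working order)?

Row 6 uses chart row ((6-1) mod 3)+1 = 3. Row 6 is even, so WS.
Chart row 3 tiled across columns 1-18: P K K K P P P K P K K K P P P K P K
Wrong side: read the tiled row from column 18 down to 1 and exchange K with P (leave YO, K2TOG).
Row 6 as worked: P K P K K K P P P K P K K K P P P K
The 1st stitch worked is P.

== STITCH ==
P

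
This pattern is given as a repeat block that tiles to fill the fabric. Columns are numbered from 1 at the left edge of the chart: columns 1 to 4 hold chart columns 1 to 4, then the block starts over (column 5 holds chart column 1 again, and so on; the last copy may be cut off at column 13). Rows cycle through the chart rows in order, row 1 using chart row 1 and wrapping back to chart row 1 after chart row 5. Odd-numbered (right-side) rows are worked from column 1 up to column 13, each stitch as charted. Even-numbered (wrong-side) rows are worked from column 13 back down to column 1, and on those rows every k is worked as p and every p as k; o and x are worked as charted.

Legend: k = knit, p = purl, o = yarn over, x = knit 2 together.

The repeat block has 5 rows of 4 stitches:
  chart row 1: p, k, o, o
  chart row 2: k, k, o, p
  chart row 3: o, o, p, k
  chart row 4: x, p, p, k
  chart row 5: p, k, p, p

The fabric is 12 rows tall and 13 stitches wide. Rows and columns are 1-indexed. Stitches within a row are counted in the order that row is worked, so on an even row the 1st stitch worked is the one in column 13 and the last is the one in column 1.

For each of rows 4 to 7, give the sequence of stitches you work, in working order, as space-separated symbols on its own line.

Row 4: chart row 4, WS - tiled (columns 1-13): x p p k x p p k x p p k x; work from column 13 back to 1 with k<->p swapped.
Row 5: chart row 5, RS - tile across columns 1-13 and work as-is.
Row 6: chart row 1, WS - tiled (columns 1-13): p k o o p k o o p k o o p; work from column 13 back to 1 with k<->p swapped.
Row 7: chart row 2, RS - tile across columns 1-13 and work as-is.

== ROWS AS WORKED ==
x p k k x p k k x p k k x
p k p p p k p p p k p p p
k o o p k o o p k o o p k
k k o p k k o p k k o p k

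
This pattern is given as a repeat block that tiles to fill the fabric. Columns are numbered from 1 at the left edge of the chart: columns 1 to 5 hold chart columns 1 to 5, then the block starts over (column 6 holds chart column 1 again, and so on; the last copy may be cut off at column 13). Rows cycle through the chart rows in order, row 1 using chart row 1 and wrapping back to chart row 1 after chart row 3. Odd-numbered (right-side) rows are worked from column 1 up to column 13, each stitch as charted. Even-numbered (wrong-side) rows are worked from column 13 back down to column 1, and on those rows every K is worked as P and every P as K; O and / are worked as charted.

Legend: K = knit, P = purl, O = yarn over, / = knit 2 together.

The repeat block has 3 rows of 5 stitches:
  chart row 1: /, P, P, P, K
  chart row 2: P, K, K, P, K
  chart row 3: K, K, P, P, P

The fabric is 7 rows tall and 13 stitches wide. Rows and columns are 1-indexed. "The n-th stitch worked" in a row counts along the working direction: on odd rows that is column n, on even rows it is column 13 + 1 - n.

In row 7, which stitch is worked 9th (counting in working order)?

Row 7: (7-1) mod 3 = 0, so use chart row 1. Odd row -> RS.
Chart row 1 tiled across columns 1-13: / P P P K / P P P K / P P
Right side: take the tiled row as-is (worked left to right from column 1).
Counting 9 along the worked row gives P.

== STITCH ==
P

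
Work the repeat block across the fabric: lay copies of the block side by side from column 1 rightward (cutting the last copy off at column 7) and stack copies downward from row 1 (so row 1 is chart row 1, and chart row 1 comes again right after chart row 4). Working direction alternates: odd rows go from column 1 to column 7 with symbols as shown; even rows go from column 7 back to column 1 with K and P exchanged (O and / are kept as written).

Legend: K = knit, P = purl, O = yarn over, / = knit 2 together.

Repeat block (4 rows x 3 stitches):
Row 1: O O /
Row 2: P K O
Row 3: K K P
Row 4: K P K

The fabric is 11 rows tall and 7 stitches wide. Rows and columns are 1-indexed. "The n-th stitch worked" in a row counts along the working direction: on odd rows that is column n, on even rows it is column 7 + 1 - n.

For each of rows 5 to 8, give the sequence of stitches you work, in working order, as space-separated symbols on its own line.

Row 5: chart row 1, RS - tile across columns 1-7 and work as-is.
Row 6: chart row 2, WS - tiled (columns 1-7): P K O P K O P; work from column 7 back to 1 with K<->P swapped.
Row 7: chart row 3, RS - tile across columns 1-7 and work as-is.
Row 8: chart row 4, WS - tiled (columns 1-7): K P K K P K K; work from column 7 back to 1 with K<->P swapped.

Rows as worked:
O O / O O / O
K O P K O P K
K K P K K P K
P P K P P K P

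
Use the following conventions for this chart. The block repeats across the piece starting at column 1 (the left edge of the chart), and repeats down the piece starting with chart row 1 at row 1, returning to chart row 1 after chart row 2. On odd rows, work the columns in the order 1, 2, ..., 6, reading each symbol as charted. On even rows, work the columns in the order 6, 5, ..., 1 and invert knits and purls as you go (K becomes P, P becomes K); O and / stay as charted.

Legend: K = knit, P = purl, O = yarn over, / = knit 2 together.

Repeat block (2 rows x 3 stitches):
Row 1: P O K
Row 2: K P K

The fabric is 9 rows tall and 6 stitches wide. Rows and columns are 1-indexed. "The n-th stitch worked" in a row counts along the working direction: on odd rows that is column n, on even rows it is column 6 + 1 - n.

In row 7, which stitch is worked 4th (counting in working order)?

Row 7: (7-1) mod 2 = 0, so use chart row 1. Odd row -> RS.
Chart row 1 tiled across columns 1-6: P O K P O K
RS row: no reversal, no swap; stitch n worked = column n.
Stitch 4 in working order -> P

== STITCH ==
P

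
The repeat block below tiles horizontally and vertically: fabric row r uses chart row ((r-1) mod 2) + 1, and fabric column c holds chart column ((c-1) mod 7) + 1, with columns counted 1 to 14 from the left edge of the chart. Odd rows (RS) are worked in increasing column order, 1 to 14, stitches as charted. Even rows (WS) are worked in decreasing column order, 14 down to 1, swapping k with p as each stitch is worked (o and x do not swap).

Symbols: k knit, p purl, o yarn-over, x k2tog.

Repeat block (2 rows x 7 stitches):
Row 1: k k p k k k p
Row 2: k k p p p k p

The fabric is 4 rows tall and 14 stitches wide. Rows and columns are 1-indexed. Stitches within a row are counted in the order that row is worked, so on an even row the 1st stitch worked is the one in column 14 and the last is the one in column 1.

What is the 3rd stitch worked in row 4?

Row 4 uses chart row ((4-1) mod 2)+1 = 2. Row 4 is even, so WS.
Chart row 2 tiled across columns 1-14: k k p p p k p k k p p p k p
Wrong side: read the tiled row from column 14 down to 1 and exchange k with p (leave o, x).
Row 4 as worked: k p k k k p p k p k k k p p
Stitch 3 in working order -> k

Stitch:
k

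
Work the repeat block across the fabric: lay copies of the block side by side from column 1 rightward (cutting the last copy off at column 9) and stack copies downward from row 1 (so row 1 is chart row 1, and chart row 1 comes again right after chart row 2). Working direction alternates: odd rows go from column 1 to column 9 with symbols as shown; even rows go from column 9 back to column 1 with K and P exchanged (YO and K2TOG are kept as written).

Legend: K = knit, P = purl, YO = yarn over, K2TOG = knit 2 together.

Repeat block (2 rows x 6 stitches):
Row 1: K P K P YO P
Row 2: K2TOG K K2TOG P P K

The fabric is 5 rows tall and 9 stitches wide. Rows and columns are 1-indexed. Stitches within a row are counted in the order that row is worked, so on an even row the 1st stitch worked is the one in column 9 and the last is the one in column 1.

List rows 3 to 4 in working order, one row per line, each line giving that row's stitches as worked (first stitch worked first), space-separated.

== ROWS AS WORKED ==
K P K P YO P K P K
K2TOG P K2TOG P K K K2TOG P K2TOG

Derivation:
Row 3: chart row 1, RS - tile across columns 1-9 and work as-is.
Row 4: chart row 2, WS - tiled (columns 1-9): K2TOG K K2TOG P P K K2TOG K K2TOG; work from column 9 back to 1 with K<->P swapped.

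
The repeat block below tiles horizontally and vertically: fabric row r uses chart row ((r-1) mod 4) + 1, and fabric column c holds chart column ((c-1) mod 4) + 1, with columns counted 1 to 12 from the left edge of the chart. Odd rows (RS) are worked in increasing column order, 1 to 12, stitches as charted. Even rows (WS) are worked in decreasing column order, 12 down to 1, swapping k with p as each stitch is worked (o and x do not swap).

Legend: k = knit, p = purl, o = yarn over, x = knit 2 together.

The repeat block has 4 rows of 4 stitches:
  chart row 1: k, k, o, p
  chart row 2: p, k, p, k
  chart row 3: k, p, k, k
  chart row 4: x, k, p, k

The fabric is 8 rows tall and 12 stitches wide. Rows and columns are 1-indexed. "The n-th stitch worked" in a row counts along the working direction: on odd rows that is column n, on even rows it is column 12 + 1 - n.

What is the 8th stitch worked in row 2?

Row 2 uses chart row ((2-1) mod 4)+1 = 2. Row 2 is even, so WS.
Chart row 2 tiled across columns 1-12: p k p k p k p k p k p k
Wrong side: read the tiled row from column 12 down to 1 and exchange k with p (leave o, x).
Row 2 as worked: p k p k p k p k p k p k
Stitch 8 in working order -> k

Stitch:
k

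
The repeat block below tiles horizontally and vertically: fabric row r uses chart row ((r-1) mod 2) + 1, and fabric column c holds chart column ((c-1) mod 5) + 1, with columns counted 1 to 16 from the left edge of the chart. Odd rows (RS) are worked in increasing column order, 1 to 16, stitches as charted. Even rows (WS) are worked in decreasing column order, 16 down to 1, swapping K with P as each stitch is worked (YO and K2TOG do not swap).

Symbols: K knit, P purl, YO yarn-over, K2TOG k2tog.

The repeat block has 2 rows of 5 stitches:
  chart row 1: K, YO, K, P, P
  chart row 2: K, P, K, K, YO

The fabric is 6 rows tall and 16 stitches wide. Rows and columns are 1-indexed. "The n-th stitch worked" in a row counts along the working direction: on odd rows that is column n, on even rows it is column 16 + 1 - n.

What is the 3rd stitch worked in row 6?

Stitch:
P

Derivation:
Row 6: (6-1) mod 2 = 1, so use chart row 2. Even row -> WS.
Chart row 2 tiled across columns 1-16: K P K K YO K P K K YO K P K K YO K
Wrong side: read the tiled row from column 16 down to 1 and exchange K with P (leave YO, K2TOG).
Row 6 as worked: P YO P P K P YO P P K P YO P P K P
The 3rd stitch worked is P.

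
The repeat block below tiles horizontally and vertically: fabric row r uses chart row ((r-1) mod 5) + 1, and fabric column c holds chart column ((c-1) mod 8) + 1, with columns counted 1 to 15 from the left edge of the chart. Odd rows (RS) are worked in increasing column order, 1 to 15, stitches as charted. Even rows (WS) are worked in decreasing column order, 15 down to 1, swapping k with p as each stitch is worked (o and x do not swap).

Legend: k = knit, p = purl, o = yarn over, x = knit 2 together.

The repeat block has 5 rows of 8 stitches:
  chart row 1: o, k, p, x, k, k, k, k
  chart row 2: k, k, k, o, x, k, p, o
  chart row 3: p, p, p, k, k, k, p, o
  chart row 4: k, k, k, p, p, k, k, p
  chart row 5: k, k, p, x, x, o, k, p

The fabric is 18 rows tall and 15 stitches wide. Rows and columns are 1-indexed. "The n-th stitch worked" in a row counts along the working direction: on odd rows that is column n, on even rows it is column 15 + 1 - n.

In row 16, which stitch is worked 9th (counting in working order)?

Result:
p

Derivation:
Row 16: (16-1) mod 5 = 0, so use chart row 1. Even row -> WS.
Chart row 1 tiled across columns 1-15: o k p x k k k k o k p x k k k
WS: work from column 15 back to column 1 (reverse the tiled row), swapping k<->p (o and x unchanged).
Row 16 as worked: p p p x k p o p p p p x k p o
Counting 9 along the worked row gives p.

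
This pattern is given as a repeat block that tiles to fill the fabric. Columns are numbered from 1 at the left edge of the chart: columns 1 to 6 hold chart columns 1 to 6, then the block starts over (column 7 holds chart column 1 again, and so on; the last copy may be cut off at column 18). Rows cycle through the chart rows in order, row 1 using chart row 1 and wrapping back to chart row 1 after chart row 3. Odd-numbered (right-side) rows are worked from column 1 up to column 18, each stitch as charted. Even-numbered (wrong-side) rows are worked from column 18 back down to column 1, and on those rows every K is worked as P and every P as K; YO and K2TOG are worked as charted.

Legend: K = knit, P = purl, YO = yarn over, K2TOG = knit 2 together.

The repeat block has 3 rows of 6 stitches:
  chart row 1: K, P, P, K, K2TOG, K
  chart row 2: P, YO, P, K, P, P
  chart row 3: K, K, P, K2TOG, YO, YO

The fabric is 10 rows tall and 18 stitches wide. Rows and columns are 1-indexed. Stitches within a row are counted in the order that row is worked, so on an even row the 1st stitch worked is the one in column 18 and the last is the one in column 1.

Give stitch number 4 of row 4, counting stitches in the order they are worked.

For row 4: chart row = ((4-1) mod 3) + 1 = 1; this is a WS (even) row.
Chart row 1 tiled across columns 1-18: K P P K K2TOG K K P P K K2TOG K K P P K K2TOG K
WS: work from column 18 back to column 1 (reverse the tiled row), swapping K<->P (YO and K2TOG unchanged).
Row 4 as worked: P K2TOG P K K P P K2TOG P K K P P K2TOG P K K P
Stitch 4 in working order -> K

== STITCH ==
K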